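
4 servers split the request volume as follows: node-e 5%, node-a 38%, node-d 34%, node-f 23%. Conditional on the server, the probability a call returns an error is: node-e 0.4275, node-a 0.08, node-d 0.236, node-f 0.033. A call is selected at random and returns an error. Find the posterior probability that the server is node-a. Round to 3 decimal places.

By Bayes' rule, posterior ∝ prior × likelihood:
  node-e: 0.05 × 0.4275 = 0.021375
  node-a: 0.38 × 0.08 = 0.0304
  node-d: 0.34 × 0.236 = 0.08024
  node-f: 0.23 × 0.033 = 0.00759
Sum = 0.139605.
P(node-a | evidence) = 0.0304 / 0.139605 ≈ 0.218.

0.218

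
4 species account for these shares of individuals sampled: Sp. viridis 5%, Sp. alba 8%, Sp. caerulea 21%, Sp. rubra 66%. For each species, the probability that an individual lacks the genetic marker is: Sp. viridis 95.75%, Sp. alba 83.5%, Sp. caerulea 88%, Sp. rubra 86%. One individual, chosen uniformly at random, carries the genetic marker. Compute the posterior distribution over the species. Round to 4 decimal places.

Sp. viridis 0.0160, Sp. alba 0.0993, Sp. caerulea 0.1896, Sp. rubra 0.6951

Taking complements, P(marker | each) = Sp. viridis 0.0425, Sp. alba 0.165, Sp. caerulea 0.12, Sp. rubra 0.14.
Compute prior × likelihood for every hypothesis:
  Sp. viridis: 0.05 × 0.0425 = 0.002125
  Sp. alba: 0.08 × 0.165 = 0.0132
  Sp. caerulea: 0.21 × 0.12 = 0.0252
  Sp. rubra: 0.66 × 0.14 = 0.0924
Normalizing constant = 0.132925.
P(Sp. viridis | marker) = 0.002125/0.132925 ≈ 0.0160
P(Sp. alba | marker) = 0.0132/0.132925 ≈ 0.0993
P(Sp. caerulea | marker) = 0.0252/0.132925 ≈ 0.1896
P(Sp. rubra | marker) = 0.0924/0.132925 ≈ 0.6951
(Check: 0.0160+0.0993+0.1896+0.6951 = 1.0000.)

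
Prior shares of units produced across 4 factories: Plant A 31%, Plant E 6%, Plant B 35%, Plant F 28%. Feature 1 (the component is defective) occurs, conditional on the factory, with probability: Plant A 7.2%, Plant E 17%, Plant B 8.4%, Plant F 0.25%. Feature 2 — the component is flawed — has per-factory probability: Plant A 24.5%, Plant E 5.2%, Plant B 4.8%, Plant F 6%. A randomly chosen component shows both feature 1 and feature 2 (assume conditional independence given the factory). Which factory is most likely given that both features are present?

Plant A

By Bayes' rule, posterior ∝ prior × likelihood:
  Plant A: 0.31 × 0.072 × 0.245 = 0.0054684
  Plant E: 0.06 × 0.17 × 0.052 = 0.0005304
  Plant B: 0.35 × 0.084 × 0.048 = 0.0014112
  Plant F: 0.28 × 0.0025 × 0.06 = 0.000042
Sum = 0.007452.
Largest term belongs to Plant A, so Plant A is most probable.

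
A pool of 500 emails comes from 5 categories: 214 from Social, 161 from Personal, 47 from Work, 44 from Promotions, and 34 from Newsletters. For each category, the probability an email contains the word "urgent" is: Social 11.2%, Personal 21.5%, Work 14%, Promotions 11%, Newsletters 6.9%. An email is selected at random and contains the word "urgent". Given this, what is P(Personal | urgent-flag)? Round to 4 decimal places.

Compute prior × likelihood for every hypothesis:
  Social: 0.428 × 0.112 = 0.047936
  Personal: 0.322 × 0.215 = 0.06923
  Work: 0.094 × 0.14 = 0.01316
  Promotions: 0.088 × 0.11 = 0.00968
  Newsletters: 0.068 × 0.069 = 0.004692
Total = 0.144698.
P(Personal | evidence) = 0.06923 / 0.144698 ≈ 0.4784.

0.4784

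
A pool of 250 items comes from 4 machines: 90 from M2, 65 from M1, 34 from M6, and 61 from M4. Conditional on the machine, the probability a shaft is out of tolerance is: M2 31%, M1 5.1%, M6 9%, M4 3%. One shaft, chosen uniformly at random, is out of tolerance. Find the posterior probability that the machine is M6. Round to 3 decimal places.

By Bayes' rule, posterior ∝ prior × likelihood:
  M2: 0.36 × 0.31 = 0.1116
  M1: 0.26 × 0.051 = 0.01326
  M6: 0.136 × 0.09 = 0.01224
  M4: 0.244 × 0.03 = 0.00732
Total = 0.14442.
P(M6 | evidence) = 0.01224 / 0.14442 ≈ 0.085.

0.085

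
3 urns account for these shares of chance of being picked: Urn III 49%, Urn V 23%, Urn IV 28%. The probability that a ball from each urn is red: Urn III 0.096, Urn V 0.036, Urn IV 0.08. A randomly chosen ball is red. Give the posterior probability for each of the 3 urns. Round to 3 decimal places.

Urn III 0.605, Urn V 0.107, Urn IV 0.288

Prior × likelihood for each hypothesis:
  Urn III: 0.49 × 0.096 = 0.04704
  Urn V: 0.23 × 0.036 = 0.00828
  Urn IV: 0.28 × 0.08 = 0.0224
Total = 0.07772.
P(Urn III | red) = 0.04704/0.07772 ≈ 0.605
P(Urn V | red) = 0.00828/0.07772 ≈ 0.107
P(Urn IV | red) = 0.0224/0.07772 ≈ 0.288
(Check: 0.605+0.107+0.288 = 1.000.)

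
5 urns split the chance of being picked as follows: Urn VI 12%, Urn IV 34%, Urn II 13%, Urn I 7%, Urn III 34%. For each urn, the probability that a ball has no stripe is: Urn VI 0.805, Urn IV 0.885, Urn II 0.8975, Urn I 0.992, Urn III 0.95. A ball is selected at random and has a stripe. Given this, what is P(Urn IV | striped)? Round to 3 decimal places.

Taking complements, P(striped | each) = Urn VI 0.195, Urn IV 0.115, Urn II 0.1025, Urn I 0.008, Urn III 0.05.
Compute prior × likelihood for every hypothesis:
  Urn VI: 0.12 × 0.195 = 0.0234
  Urn IV: 0.34 × 0.115 = 0.0391
  Urn II: 0.13 × 0.1025 = 0.013325
  Urn I: 0.07 × 0.008 = 0.00056
  Urn III: 0.34 × 0.05 = 0.017
Normalizing constant = 0.093385.
P(Urn IV | evidence) = 0.0391 / 0.093385 ≈ 0.419.

0.419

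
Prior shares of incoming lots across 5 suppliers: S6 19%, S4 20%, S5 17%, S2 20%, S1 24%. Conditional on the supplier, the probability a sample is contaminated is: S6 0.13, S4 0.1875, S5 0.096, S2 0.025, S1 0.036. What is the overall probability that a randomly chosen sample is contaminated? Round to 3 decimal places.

0.092

By Bayes' rule, posterior ∝ prior × likelihood:
  S6: 0.19 × 0.13 = 0.0247
  S4: 0.2 × 0.1875 = 0.0375
  S5: 0.17 × 0.096 = 0.01632
  S2: 0.2 × 0.025 = 0.005
  S1: 0.24 × 0.036 = 0.00864
P(contaminated) = 0.0247 + 0.0375 + 0.01632 + 0.005 + 0.00864 = 0.09216 → 0.092.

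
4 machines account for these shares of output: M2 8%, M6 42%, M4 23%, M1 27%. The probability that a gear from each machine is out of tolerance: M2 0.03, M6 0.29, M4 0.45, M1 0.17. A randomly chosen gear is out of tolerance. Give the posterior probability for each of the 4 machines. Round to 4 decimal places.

Unnormalized posteriors (prior × likelihood):
  M2: 0.08 × 0.03 = 0.0024
  M6: 0.42 × 0.29 = 0.1218
  M4: 0.23 × 0.45 = 0.1035
  M1: 0.27 × 0.17 = 0.0459
Total = 0.2736.
P(M2 | oversize) = 0.0024/0.2736 ≈ 0.0088
P(M6 | oversize) = 0.1218/0.2736 ≈ 0.4452
P(M4 | oversize) = 0.1035/0.2736 ≈ 0.3783
P(M1 | oversize) = 0.0459/0.2736 ≈ 0.1678

M2 0.0088, M6 0.4452, M4 0.3783, M1 0.1678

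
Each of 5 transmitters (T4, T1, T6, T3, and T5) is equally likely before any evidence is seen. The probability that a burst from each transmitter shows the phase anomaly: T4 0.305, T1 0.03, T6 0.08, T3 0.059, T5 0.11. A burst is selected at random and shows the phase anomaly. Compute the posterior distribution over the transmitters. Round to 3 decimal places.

T4 0.522, T1 0.051, T6 0.137, T3 0.101, T5 0.188

Since the prior is uniform, the posterior is proportional to the likelihood:
  T4: 0.305
  T1: 0.03
  T6: 0.08
  T3: 0.059
  T5: 0.11
Normalizing constant = 0.584.
P(T4 | anomaly) = 0.305/0.584 ≈ 0.522
P(T1 | anomaly) = 0.03/0.584 ≈ 0.051
P(T6 | anomaly) = 0.08/0.584 ≈ 0.137
P(T3 | anomaly) = 0.059/0.584 ≈ 0.101
P(T5 | anomaly) = 0.11/0.584 ≈ 0.188
(Check: 0.522+0.051+0.137+0.101+0.188 = 0.999.)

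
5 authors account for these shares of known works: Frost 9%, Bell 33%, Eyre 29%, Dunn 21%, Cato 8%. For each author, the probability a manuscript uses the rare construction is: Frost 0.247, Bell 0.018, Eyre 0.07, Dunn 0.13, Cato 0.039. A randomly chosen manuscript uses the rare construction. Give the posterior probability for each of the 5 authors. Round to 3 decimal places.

Frost 0.282, Bell 0.075, Eyre 0.257, Dunn 0.346, Cato 0.040

Compute prior × likelihood for every hypothesis:
  Frost: 0.09 × 0.247 = 0.02223
  Bell: 0.33 × 0.018 = 0.00594
  Eyre: 0.29 × 0.07 = 0.0203
  Dunn: 0.21 × 0.13 = 0.0273
  Cato: 0.08 × 0.039 = 0.00312
Normalizing constant = 0.07889.
P(Frost | rare-form) = 0.02223/0.07889 ≈ 0.282
P(Bell | rare-form) = 0.00594/0.07889 ≈ 0.075
P(Eyre | rare-form) = 0.0203/0.07889 ≈ 0.257
P(Dunn | rare-form) = 0.0273/0.07889 ≈ 0.346
P(Cato | rare-form) = 0.00312/0.07889 ≈ 0.040
(Check: 0.282+0.075+0.257+0.346+0.040 = 1.000.)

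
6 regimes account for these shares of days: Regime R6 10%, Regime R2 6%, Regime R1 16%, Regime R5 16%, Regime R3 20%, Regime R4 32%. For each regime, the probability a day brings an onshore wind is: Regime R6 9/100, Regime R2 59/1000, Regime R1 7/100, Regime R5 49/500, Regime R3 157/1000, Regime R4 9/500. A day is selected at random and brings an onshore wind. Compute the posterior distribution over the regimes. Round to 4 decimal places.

Unnormalized posteriors (prior × likelihood):
  Regime R6: 0.1 × 0.09 = 0.009
  Regime R2: 0.06 × 0.059 = 0.00354
  Regime R1: 0.16 × 0.07 = 0.0112
  Regime R5: 0.16 × 0.098 = 0.01568
  Regime R3: 0.2 × 0.157 = 0.0314
  Regime R4: 0.32 × 0.018 = 0.00576
Total = 0.07658.
P(Regime R6 | onshore) = 0.009/0.07658 ≈ 0.1175
P(Regime R2 | onshore) = 0.00354/0.07658 ≈ 0.0462
P(Regime R1 | onshore) = 0.0112/0.07658 ≈ 0.1463
P(Regime R5 | onshore) = 0.01568/0.07658 ≈ 0.2048
P(Regime R3 | onshore) = 0.0314/0.07658 ≈ 0.4100
P(Regime R4 | onshore) = 0.00576/0.07658 ≈ 0.0752

Regime R6 0.1175, Regime R2 0.0462, Regime R1 0.1463, Regime R5 0.2048, Regime R3 0.4100, Regime R4 0.0752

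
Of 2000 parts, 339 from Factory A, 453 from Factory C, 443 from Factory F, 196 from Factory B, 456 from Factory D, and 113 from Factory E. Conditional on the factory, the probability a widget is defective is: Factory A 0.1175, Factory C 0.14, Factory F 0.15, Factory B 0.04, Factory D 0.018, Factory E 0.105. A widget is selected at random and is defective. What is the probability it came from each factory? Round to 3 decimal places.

Prior × likelihood for each hypothesis:
  Factory A: 0.1695 × 0.1175 = 0.01991625
  Factory C: 0.2265 × 0.14 = 0.03171
  Factory F: 0.2215 × 0.15 = 0.033225
  Factory B: 0.098 × 0.04 = 0.00392
  Factory D: 0.228 × 0.018 = 0.004104
  Factory E: 0.0565 × 0.105 = 0.0059325
Normalizing constant = 0.09880775.
P(Factory A | defective) = 0.01991625/0.09880775 ≈ 0.202
P(Factory C | defective) = 0.03171/0.09880775 ≈ 0.321
P(Factory F | defective) = 0.033225/0.09880775 ≈ 0.336
P(Factory B | defective) = 0.00392/0.09880775 ≈ 0.040
P(Factory D | defective) = 0.004104/0.09880775 ≈ 0.042
P(Factory E | defective) = 0.0059325/0.09880775 ≈ 0.060

Factory A 0.202, Factory C 0.321, Factory F 0.336, Factory B 0.040, Factory D 0.042, Factory E 0.060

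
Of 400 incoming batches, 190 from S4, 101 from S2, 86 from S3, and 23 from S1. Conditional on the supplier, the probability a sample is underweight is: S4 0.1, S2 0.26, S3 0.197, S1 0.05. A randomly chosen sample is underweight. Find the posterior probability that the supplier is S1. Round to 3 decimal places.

0.018

Compute prior × likelihood for every hypothesis:
  S4: 0.475 × 0.1 = 0.0475
  S2: 0.2525 × 0.26 = 0.06565
  S3: 0.215 × 0.197 = 0.042355
  S1: 0.0575 × 0.05 = 0.002875
Sum = 0.15838.
P(S1 | evidence) = 0.002875 / 0.15838 ≈ 0.018.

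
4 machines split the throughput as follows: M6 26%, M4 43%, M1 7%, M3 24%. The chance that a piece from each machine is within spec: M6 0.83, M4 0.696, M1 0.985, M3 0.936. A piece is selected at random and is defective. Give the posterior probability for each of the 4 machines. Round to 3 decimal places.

Taking complements, P(defective | each) = M6 0.17, M4 0.304, M1 0.015, M3 0.064.
Prior × likelihood for each hypothesis:
  M6: 0.26 × 0.17 = 0.0442
  M4: 0.43 × 0.304 = 0.13072
  M1: 0.07 × 0.015 = 0.00105
  M3: 0.24 × 0.064 = 0.01536
Total = 0.19133.
P(M6 | defective) = 0.0442/0.19133 ≈ 0.231
P(M4 | defective) = 0.13072/0.19133 ≈ 0.683
P(M1 | defective) = 0.00105/0.19133 ≈ 0.005
P(M3 | defective) = 0.01536/0.19133 ≈ 0.080

M6 0.231, M4 0.683, M1 0.005, M3 0.080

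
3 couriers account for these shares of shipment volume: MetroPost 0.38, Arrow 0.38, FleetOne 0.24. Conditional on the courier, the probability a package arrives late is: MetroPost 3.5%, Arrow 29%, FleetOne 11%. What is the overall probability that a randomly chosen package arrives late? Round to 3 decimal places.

Compute prior × likelihood for every hypothesis:
  MetroPost: 0.38 × 0.035 = 0.0133
  Arrow: 0.38 × 0.29 = 0.1102
  FleetOne: 0.24 × 0.11 = 0.0264
P(late) = 0.0133 + 0.1102 + 0.0264 = 0.1499 → 0.150.

0.150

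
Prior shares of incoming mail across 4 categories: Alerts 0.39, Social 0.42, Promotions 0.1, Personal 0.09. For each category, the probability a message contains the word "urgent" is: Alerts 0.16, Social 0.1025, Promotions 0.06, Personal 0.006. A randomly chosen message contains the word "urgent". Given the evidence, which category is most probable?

By Bayes' rule, posterior ∝ prior × likelihood:
  Alerts: 0.39 × 0.16 = 0.0624
  Social: 0.42 × 0.1025 = 0.04305
  Promotions: 0.1 × 0.06 = 0.006
  Personal: 0.09 × 0.006 = 0.00054
Normalizing constant = 0.11199.
Largest term belongs to Alerts, so Alerts is most probable.

Alerts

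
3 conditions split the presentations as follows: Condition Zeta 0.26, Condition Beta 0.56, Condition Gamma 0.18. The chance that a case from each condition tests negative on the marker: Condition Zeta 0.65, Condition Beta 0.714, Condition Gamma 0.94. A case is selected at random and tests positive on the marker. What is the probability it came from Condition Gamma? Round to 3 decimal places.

Taking complements, P(marker-positive | each) = Condition Zeta 0.35, Condition Beta 0.286, Condition Gamma 0.06.
By Bayes' rule, posterior ∝ prior × likelihood:
  Condition Zeta: 0.26 × 0.35 = 0.091
  Condition Beta: 0.56 × 0.286 = 0.16016
  Condition Gamma: 0.18 × 0.06 = 0.0108
Sum = 0.26196.
P(Condition Gamma | evidence) = 0.0108 / 0.26196 ≈ 0.041.

0.041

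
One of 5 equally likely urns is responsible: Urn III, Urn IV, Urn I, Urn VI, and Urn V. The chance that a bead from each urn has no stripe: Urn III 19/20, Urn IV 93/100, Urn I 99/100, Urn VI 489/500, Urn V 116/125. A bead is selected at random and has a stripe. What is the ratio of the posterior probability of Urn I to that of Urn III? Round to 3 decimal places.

Taking complements, P(striped | each) = Urn III 0.05, Urn IV 0.07, Urn I 0.01, Urn VI 0.022, Urn V 0.072.
With a uniform prior (1/5 each), posterior ∝ likelihood:
  Urn III: 0.05
  Urn IV: 0.07
  Urn I: 0.01
  Urn VI: 0.022
  Urn V: 0.072
Sum = 0.224.
The ratio is 0.01 / 0.05 (the normalizer cancels) = 0.200.

0.200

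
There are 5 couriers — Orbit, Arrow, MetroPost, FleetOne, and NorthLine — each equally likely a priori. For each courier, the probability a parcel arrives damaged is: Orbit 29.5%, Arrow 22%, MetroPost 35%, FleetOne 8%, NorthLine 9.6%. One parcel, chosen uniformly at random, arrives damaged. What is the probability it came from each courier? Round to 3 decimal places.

Orbit 0.283, Arrow 0.211, MetroPost 0.336, FleetOne 0.077, NorthLine 0.092

Since the prior is uniform, the posterior is proportional to the likelihood:
  Orbit: 0.295
  Arrow: 0.22
  MetroPost: 0.35
  FleetOne: 0.08
  NorthLine: 0.096
Normalizing constant = 1.041.
P(Orbit | damaged) = 0.295/1.041 ≈ 0.283
P(Arrow | damaged) = 0.22/1.041 ≈ 0.211
P(MetroPost | damaged) = 0.35/1.041 ≈ 0.336
P(FleetOne | damaged) = 0.08/1.041 ≈ 0.077
P(NorthLine | damaged) = 0.096/1.041 ≈ 0.092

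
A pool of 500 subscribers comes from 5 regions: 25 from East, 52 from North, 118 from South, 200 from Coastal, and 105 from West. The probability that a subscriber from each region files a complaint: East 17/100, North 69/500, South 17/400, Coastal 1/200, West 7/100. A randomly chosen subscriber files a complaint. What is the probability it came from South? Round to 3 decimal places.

By Bayes' rule, posterior ∝ prior × likelihood:
  East: 0.05 × 0.17 = 0.0085
  North: 0.104 × 0.138 = 0.014352
  South: 0.236 × 0.0425 = 0.01003
  Coastal: 0.4 × 0.005 = 0.002
  West: 0.21 × 0.07 = 0.0147
Total = 0.049582.
P(South | evidence) = 0.01003 / 0.049582 ≈ 0.202.

0.202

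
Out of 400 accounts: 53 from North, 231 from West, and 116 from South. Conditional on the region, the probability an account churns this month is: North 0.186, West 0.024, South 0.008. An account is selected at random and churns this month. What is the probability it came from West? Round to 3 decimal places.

Prior × likelihood for each hypothesis:
  North: 0.1325 × 0.186 = 0.024645
  West: 0.5775 × 0.024 = 0.01386
  South: 0.29 × 0.008 = 0.00232
Normalizing constant = 0.040825.
P(West | evidence) = 0.01386 / 0.040825 ≈ 0.339.

0.339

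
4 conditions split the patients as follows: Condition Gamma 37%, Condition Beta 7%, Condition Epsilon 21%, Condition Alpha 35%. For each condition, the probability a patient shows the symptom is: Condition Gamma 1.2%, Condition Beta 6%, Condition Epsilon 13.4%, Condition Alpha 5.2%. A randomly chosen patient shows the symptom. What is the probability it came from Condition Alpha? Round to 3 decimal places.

By Bayes' rule, posterior ∝ prior × likelihood:
  Condition Gamma: 0.37 × 0.012 = 0.00444
  Condition Beta: 0.07 × 0.06 = 0.0042
  Condition Epsilon: 0.21 × 0.134 = 0.02814
  Condition Alpha: 0.35 × 0.052 = 0.0182
Normalizing constant = 0.05498.
P(Condition Alpha | evidence) = 0.0182 / 0.05498 ≈ 0.331.

0.331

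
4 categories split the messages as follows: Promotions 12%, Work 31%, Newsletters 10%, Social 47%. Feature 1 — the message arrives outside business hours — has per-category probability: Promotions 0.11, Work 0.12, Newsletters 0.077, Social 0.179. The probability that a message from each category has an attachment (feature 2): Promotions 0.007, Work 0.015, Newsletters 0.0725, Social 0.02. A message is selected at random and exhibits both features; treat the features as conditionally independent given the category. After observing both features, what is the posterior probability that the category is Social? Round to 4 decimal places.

0.5820

By Bayes' rule, posterior ∝ prior × likelihood:
  Promotions: 0.12 × 0.11 × 0.007 = 0.0000924
  Work: 0.31 × 0.12 × 0.015 = 0.000558
  Newsletters: 0.1 × 0.077 × 0.0725 = 0.00055825
  Social: 0.47 × 0.179 × 0.02 = 0.0016826
Total = 0.00289125.
P(Social | evidence) = 0.0016826 / 0.00289125 ≈ 0.5820.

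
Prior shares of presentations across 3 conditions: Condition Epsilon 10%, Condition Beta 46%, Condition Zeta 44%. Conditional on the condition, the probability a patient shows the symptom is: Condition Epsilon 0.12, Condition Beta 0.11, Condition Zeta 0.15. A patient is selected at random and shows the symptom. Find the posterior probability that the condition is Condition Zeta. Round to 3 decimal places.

0.513

Prior × likelihood for each hypothesis:
  Condition Epsilon: 0.1 × 0.12 = 0.012
  Condition Beta: 0.46 × 0.11 = 0.0506
  Condition Zeta: 0.44 × 0.15 = 0.066
Normalizing constant = 0.1286.
P(Condition Zeta | evidence) = 0.066 / 0.1286 ≈ 0.513.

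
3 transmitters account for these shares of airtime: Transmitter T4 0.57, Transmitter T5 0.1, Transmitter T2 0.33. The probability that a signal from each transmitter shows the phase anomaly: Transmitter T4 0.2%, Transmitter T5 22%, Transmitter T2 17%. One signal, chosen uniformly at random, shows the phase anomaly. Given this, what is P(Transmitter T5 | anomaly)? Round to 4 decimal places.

Compute prior × likelihood for every hypothesis:
  Transmitter T4: 0.57 × 0.002 = 0.00114
  Transmitter T5: 0.1 × 0.22 = 0.022
  Transmitter T2: 0.33 × 0.17 = 0.0561
Sum = 0.07924.
P(Transmitter T5 | evidence) = 0.022 / 0.07924 ≈ 0.2776.

0.2776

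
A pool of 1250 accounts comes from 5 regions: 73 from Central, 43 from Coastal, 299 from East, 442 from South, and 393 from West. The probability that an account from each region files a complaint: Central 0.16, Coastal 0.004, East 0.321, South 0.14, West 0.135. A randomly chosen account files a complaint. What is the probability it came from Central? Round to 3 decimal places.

0.052

By Bayes' rule, posterior ∝ prior × likelihood:
  Central: 0.0584 × 0.16 = 0.009344
  Coastal: 0.0344 × 0.004 = 0.0001376
  East: 0.2392 × 0.321 = 0.0767832
  South: 0.3536 × 0.14 = 0.049504
  West: 0.3144 × 0.135 = 0.042444
Sum = 0.1782128.
P(Central | evidence) = 0.009344 / 0.1782128 ≈ 0.052.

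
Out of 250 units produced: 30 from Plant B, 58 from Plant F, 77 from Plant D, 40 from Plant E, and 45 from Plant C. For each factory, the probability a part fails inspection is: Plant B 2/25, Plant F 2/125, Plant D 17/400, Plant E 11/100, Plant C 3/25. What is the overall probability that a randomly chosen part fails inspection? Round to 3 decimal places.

Unnormalized posteriors (prior × likelihood):
  Plant B: 0.12 × 0.08 = 0.0096
  Plant F: 0.232 × 0.016 = 0.003712
  Plant D: 0.308 × 0.0425 = 0.01309
  Plant E: 0.16 × 0.11 = 0.0176
  Plant C: 0.18 × 0.12 = 0.0216
P(nonconforming) = 0.0096 + 0.003712 + 0.01309 + 0.0176 + 0.0216 = 0.065602 → 0.066.

0.066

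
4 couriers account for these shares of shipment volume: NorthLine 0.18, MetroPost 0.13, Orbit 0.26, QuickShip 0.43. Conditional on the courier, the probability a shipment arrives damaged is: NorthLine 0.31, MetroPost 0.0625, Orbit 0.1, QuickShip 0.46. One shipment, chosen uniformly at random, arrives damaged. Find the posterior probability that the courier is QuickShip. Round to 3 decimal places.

0.687

Compute prior × likelihood for every hypothesis:
  NorthLine: 0.18 × 0.31 = 0.0558
  MetroPost: 0.13 × 0.0625 = 0.008125
  Orbit: 0.26 × 0.1 = 0.026
  QuickShip: 0.43 × 0.46 = 0.1978
Normalizing constant = 0.287725.
P(QuickShip | evidence) = 0.1978 / 0.287725 ≈ 0.687.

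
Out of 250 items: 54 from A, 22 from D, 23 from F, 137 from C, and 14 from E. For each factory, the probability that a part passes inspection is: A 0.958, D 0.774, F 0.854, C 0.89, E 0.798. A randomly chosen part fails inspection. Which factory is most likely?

Taking complements, P(nonconforming | each) = A 0.042, D 0.226, F 0.146, C 0.11, E 0.202.
By Bayes' rule, posterior ∝ prior × likelihood:
  A: 0.216 × 0.042 = 0.009072
  D: 0.088 × 0.226 = 0.019888
  F: 0.092 × 0.146 = 0.013432
  C: 0.548 × 0.11 = 0.06028
  E: 0.056 × 0.202 = 0.011312
Sum = 0.113984.
Largest term belongs to C, so C is most probable.

C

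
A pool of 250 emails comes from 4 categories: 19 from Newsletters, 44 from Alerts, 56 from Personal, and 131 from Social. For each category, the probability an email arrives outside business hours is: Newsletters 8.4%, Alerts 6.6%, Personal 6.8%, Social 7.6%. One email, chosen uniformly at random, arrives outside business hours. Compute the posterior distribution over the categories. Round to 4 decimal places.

Newsletters 0.0874, Alerts 0.1590, Personal 0.2085, Social 0.5451

Prior × likelihood for each hypothesis:
  Newsletters: 0.076 × 0.084 = 0.006384
  Alerts: 0.176 × 0.066 = 0.011616
  Personal: 0.224 × 0.068 = 0.015232
  Social: 0.524 × 0.076 = 0.039824
Total = 0.073056.
P(Newsletters | off-hours) = 0.006384/0.073056 ≈ 0.0874
P(Alerts | off-hours) = 0.011616/0.073056 ≈ 0.1590
P(Personal | off-hours) = 0.015232/0.073056 ≈ 0.2085
P(Social | off-hours) = 0.039824/0.073056 ≈ 0.5451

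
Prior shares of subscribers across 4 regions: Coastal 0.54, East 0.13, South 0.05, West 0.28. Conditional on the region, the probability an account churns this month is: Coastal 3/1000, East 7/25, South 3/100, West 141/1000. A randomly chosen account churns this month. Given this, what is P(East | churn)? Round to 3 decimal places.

Compute prior × likelihood for every hypothesis:
  Coastal: 0.54 × 0.003 = 0.00162
  East: 0.13 × 0.28 = 0.0364
  South: 0.05 × 0.03 = 0.0015
  West: 0.28 × 0.141 = 0.03948
Normalizing constant = 0.079.
P(East | evidence) = 0.0364 / 0.079 ≈ 0.461.

0.461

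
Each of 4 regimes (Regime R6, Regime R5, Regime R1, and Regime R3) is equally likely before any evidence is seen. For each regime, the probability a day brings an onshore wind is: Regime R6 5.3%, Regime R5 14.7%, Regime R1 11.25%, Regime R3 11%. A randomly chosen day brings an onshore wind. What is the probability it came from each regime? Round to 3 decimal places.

With a uniform prior (1/4 each), posterior ∝ likelihood:
  Regime R6: 0.053
  Regime R5: 0.147
  Regime R1: 0.1125
  Regime R3: 0.11
Sum = 0.4225.
P(Regime R6 | onshore) = 0.053/0.4225 ≈ 0.125
P(Regime R5 | onshore) = 0.147/0.4225 ≈ 0.348
P(Regime R1 | onshore) = 0.1125/0.4225 ≈ 0.266
P(Regime R3 | onshore) = 0.11/0.4225 ≈ 0.260
(Check: 0.125+0.348+0.266+0.260 = 0.999.)

Regime R6 0.125, Regime R5 0.348, Regime R1 0.266, Regime R3 0.260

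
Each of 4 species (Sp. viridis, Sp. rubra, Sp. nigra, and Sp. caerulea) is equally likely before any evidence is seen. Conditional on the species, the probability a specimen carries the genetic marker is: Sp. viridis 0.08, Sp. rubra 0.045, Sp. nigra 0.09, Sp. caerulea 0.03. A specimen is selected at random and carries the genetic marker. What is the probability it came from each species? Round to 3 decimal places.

Sp. viridis 0.327, Sp. rubra 0.184, Sp. nigra 0.367, Sp. caerulea 0.122

With a uniform prior (1/4 each), posterior ∝ likelihood:
  Sp. viridis: 0.08
  Sp. rubra: 0.045
  Sp. nigra: 0.09
  Sp. caerulea: 0.03
Sum = 0.245.
P(Sp. viridis | marker) = 0.08/0.245 ≈ 0.327
P(Sp. rubra | marker) = 0.045/0.245 ≈ 0.184
P(Sp. nigra | marker) = 0.09/0.245 ≈ 0.367
P(Sp. caerulea | marker) = 0.03/0.245 ≈ 0.122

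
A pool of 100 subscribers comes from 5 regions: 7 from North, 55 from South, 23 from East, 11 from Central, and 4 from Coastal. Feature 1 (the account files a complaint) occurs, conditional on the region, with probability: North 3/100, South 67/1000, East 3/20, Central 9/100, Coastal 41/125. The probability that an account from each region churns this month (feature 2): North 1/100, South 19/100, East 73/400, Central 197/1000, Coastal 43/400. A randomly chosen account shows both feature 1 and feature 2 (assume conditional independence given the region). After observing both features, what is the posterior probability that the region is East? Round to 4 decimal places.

By Bayes' rule, posterior ∝ prior × likelihood:
  North: 0.07 × 0.03 × 0.01 = 0.000021
  South: 0.55 × 0.067 × 0.19 = 0.0070015
  East: 0.23 × 0.15 × 0.1825 = 0.00629625
  Central: 0.11 × 0.09 × 0.197 = 0.0019503
  Coastal: 0.04 × 0.328 × 0.1075 = 0.0014104
Normalizing constant = 0.01667945.
P(East | evidence) = 0.00629625 / 0.01667945 ≈ 0.3775.

0.3775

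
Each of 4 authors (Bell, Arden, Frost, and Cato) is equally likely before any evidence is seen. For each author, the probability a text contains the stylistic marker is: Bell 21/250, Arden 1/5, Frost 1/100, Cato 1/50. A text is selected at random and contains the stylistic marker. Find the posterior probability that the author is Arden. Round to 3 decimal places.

0.637

With a uniform prior (1/4 each), posterior ∝ likelihood:
  Bell: 0.084
  Arden: 0.2
  Frost: 0.01
  Cato: 0.02
Normalizing constant = 0.314.
P(Arden | evidence) = 0.2 / 0.314 ≈ 0.637.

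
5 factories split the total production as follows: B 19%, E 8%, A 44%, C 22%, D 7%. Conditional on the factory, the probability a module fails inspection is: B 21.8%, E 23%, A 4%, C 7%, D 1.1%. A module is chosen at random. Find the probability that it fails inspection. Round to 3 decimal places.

Compute prior × likelihood for every hypothesis:
  B: 0.19 × 0.218 = 0.04142
  E: 0.08 × 0.23 = 0.0184
  A: 0.44 × 0.04 = 0.0176
  C: 0.22 × 0.07 = 0.0154
  D: 0.07 × 0.011 = 0.00077
P(nonconforming) = 0.04142 + 0.0184 + 0.0176 + 0.0154 + 0.00077 = 0.09359 → 0.094.

0.094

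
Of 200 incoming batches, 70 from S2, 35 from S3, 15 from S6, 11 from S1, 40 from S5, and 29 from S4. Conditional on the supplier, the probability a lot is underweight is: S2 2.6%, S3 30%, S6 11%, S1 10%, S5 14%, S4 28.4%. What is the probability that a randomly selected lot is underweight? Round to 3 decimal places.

By Bayes' rule, posterior ∝ prior × likelihood:
  S2: 0.35 × 0.026 = 0.0091
  S3: 0.175 × 0.3 = 0.0525
  S6: 0.075 × 0.11 = 0.00825
  S1: 0.055 × 0.1 = 0.0055
  S5: 0.2 × 0.14 = 0.028
  S4: 0.145 × 0.284 = 0.04118
P(underweight) = 0.0091 + 0.0525 + 0.00825 + 0.0055 + 0.028 + 0.04118 = 0.14453 → 0.145.

0.145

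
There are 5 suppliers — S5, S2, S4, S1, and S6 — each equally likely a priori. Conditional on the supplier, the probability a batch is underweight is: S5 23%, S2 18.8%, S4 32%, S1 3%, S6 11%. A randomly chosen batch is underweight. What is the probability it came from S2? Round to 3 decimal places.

0.214

With a uniform prior (1/5 each), posterior ∝ likelihood:
  S5: 0.23
  S2: 0.188
  S4: 0.32
  S1: 0.03
  S6: 0.11
Sum = 0.878.
P(S2 | evidence) = 0.188 / 0.878 ≈ 0.214.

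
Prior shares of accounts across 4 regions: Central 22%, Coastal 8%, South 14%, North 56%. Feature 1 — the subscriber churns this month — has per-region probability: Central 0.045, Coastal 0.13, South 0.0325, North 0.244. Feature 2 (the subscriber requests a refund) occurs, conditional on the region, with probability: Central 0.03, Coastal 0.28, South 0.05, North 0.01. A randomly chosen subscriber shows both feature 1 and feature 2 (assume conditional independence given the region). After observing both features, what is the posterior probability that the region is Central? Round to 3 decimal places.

Compute prior × likelihood for every hypothesis:
  Central: 0.22 × 0.045 × 0.03 = 0.000297
  Coastal: 0.08 × 0.13 × 0.28 = 0.002912
  South: 0.14 × 0.0325 × 0.05 = 0.0002275
  North: 0.56 × 0.244 × 0.01 = 0.0013664
Sum = 0.0048029.
P(Central | evidence) = 0.000297 / 0.0048029 ≈ 0.062.

0.062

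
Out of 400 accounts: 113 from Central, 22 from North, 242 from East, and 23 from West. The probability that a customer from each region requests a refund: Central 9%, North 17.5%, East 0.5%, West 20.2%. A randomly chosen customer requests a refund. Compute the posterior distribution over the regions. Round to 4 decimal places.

Central 0.5117, North 0.1937, East 0.0609, West 0.2337

Unnormalized posteriors (prior × likelihood):
  Central: 0.2825 × 0.09 = 0.025425
  North: 0.055 × 0.175 = 0.009625
  East: 0.605 × 0.005 = 0.003025
  West: 0.0575 × 0.202 = 0.011615
Total = 0.04969.
P(Central | refund) = 0.025425/0.04969 ≈ 0.5117
P(North | refund) = 0.009625/0.04969 ≈ 0.1937
P(East | refund) = 0.003025/0.04969 ≈ 0.0609
P(West | refund) = 0.011615/0.04969 ≈ 0.2337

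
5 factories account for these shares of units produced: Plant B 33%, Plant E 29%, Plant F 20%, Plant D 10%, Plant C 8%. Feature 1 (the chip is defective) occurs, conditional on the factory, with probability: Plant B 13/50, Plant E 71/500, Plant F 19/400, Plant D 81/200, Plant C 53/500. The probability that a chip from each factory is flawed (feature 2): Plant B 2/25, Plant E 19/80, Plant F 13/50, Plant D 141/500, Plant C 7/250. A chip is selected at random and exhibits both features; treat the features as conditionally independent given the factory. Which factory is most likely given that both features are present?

Unnormalized posteriors (prior × likelihood):
  Plant B: 0.33 × 0.26 × 0.08 = 0.006864
  Plant E: 0.29 × 0.142 × 0.2375 = 0.00978025
  Plant F: 0.2 × 0.0475 × 0.26 = 0.00247
  Plant D: 0.1 × 0.405 × 0.282 = 0.011421
  Plant C: 0.08 × 0.106 × 0.028 = 0.00023744
Total = 0.03077269.
Largest term belongs to Plant D, so Plant D is most probable.

Plant D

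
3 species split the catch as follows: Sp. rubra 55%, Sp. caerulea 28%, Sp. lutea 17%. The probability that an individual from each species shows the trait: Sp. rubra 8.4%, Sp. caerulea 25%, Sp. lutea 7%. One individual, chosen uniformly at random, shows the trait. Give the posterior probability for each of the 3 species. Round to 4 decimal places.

By Bayes' rule, posterior ∝ prior × likelihood:
  Sp. rubra: 0.55 × 0.084 = 0.0462
  Sp. caerulea: 0.28 × 0.25 = 0.07
  Sp. lutea: 0.17 × 0.07 = 0.0119
Sum = 0.1281.
P(Sp. rubra | trait) = 0.0462/0.1281 ≈ 0.3607
P(Sp. caerulea | trait) = 0.07/0.1281 ≈ 0.5464
P(Sp. lutea | trait) = 0.0119/0.1281 ≈ 0.0929

Sp. rubra 0.3607, Sp. caerulea 0.5464, Sp. lutea 0.0929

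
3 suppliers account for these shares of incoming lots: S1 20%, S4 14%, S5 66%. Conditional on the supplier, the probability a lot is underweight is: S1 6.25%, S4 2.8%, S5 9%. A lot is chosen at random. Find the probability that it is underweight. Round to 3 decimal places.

Unnormalized posteriors (prior × likelihood):
  S1: 0.2 × 0.0625 = 0.0125
  S4: 0.14 × 0.028 = 0.00392
  S5: 0.66 × 0.09 = 0.0594
P(underweight) = 0.0125 + 0.00392 + 0.0594 = 0.07582 → 0.076.

0.076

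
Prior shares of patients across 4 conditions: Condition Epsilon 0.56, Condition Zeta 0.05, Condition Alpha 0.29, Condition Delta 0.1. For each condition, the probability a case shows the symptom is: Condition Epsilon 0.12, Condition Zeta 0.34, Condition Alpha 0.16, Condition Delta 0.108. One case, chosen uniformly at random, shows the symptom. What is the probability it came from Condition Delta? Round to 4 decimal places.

By Bayes' rule, posterior ∝ prior × likelihood:
  Condition Epsilon: 0.56 × 0.12 = 0.0672
  Condition Zeta: 0.05 × 0.34 = 0.017
  Condition Alpha: 0.29 × 0.16 = 0.0464
  Condition Delta: 0.1 × 0.108 = 0.0108
Normalizing constant = 0.1414.
P(Condition Delta | evidence) = 0.0108 / 0.1414 ≈ 0.0764.

0.0764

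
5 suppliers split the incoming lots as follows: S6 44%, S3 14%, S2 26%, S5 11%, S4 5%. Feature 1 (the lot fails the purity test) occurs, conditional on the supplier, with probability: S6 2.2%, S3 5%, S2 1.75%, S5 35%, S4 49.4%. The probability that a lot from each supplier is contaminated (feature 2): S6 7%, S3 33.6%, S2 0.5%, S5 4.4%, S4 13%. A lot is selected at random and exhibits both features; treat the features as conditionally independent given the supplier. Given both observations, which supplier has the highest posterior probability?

Unnormalized posteriors (prior × likelihood):
  S6: 0.44 × 0.022 × 0.07 = 0.0006776
  S3: 0.14 × 0.05 × 0.336 = 0.002352
  S2: 0.26 × 0.0175 × 0.005 = 0.00002275
  S5: 0.11 × 0.35 × 0.044 = 0.001694
  S4: 0.05 × 0.494 × 0.13 = 0.003211
Sum = 0.00795735.
Largest term belongs to S4, so S4 is most probable.

S4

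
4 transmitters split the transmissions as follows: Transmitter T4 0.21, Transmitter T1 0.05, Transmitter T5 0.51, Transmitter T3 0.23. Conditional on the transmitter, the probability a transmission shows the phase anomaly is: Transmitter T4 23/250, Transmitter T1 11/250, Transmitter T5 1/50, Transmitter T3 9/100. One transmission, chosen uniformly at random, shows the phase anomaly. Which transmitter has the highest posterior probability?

Transmitter T3

Unnormalized posteriors (prior × likelihood):
  Transmitter T4: 0.21 × 0.092 = 0.01932
  Transmitter T1: 0.05 × 0.044 = 0.0022
  Transmitter T5: 0.51 × 0.02 = 0.0102
  Transmitter T3: 0.23 × 0.09 = 0.0207
Sum = 0.05242.
Largest term belongs to Transmitter T3, so Transmitter T3 is most probable.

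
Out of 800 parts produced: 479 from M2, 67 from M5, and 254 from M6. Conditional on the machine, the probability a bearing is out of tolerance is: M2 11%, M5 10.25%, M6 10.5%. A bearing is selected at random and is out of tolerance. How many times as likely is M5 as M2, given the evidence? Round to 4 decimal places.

0.1303

Unnormalized posteriors (prior × likelihood):
  M2: 0.59875 × 0.11 = 0.0658625
  M5: 0.08375 × 0.1025 = 0.008584375
  M6: 0.3175 × 0.105 = 0.0333375
Sum = 0.107784375.
The ratio is 0.008584375 / 0.0658625 (the normalizer cancels) = 0.1303.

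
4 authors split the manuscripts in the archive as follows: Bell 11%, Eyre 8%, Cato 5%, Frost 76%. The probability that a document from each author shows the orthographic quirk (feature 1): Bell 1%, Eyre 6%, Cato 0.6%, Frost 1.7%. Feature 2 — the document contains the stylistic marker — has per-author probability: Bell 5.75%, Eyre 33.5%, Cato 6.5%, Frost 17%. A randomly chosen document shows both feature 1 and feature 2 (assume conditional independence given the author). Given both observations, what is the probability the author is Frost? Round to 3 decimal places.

Compute prior × likelihood for every hypothesis:
  Bell: 0.11 × 0.01 × 0.0575 = 0.00006325
  Eyre: 0.08 × 0.06 × 0.335 = 0.001608
  Cato: 0.05 × 0.006 × 0.065 = 0.0000195
  Frost: 0.76 × 0.017 × 0.17 = 0.0021964
Total = 0.00388715.
P(Frost | evidence) = 0.0021964 / 0.00388715 ≈ 0.565.

0.565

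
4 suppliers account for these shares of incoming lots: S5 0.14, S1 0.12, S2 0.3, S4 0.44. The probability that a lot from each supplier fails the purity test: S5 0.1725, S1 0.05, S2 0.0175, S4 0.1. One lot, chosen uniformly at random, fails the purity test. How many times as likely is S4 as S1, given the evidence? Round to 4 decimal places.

Unnormalized posteriors (prior × likelihood):
  S5: 0.14 × 0.1725 = 0.02415
  S1: 0.12 × 0.05 = 0.006
  S2: 0.3 × 0.0175 = 0.00525
  S4: 0.44 × 0.1 = 0.044
Normalizing constant = 0.0794.
The ratio is 0.044 / 0.006 (the normalizer cancels) = 7.3333.

7.3333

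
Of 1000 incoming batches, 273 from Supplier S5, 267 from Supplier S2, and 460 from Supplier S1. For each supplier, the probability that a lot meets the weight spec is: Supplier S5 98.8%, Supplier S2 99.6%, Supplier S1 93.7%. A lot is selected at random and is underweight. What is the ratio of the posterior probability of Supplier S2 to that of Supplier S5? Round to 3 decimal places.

0.326

Taking complements, P(underweight | each) = Supplier S5 0.012, Supplier S2 0.004, Supplier S1 0.063.
Prior × likelihood for each hypothesis:
  Supplier S5: 0.273 × 0.012 = 0.003276
  Supplier S2: 0.267 × 0.004 = 0.001068
  Supplier S1: 0.46 × 0.063 = 0.02898
Normalizing constant = 0.033324.
The ratio is 0.001068 / 0.003276 (the normalizer cancels) = 0.326.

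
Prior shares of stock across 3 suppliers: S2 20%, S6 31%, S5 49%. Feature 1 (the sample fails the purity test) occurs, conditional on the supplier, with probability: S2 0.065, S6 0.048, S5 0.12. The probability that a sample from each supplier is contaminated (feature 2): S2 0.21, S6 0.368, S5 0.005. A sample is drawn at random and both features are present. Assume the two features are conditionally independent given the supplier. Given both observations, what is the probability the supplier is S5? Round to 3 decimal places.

0.035

Prior × likelihood for each hypothesis:
  S2: 0.2 × 0.065 × 0.21 = 0.00273
  S6: 0.31 × 0.048 × 0.368 = 0.00547584
  S5: 0.49 × 0.12 × 0.005 = 0.000294
Sum = 0.00849984.
P(S5 | evidence) = 0.000294 / 0.00849984 ≈ 0.035.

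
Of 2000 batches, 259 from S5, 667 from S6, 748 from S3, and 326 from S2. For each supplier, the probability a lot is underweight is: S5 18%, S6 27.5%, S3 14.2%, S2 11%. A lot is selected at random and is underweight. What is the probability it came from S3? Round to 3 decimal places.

0.285

By Bayes' rule, posterior ∝ prior × likelihood:
  S5: 0.1295 × 0.18 = 0.02331
  S6: 0.3335 × 0.275 = 0.0917125
  S3: 0.374 × 0.142 = 0.053108
  S2: 0.163 × 0.11 = 0.01793
Total = 0.1860605.
P(S3 | evidence) = 0.053108 / 0.1860605 ≈ 0.285.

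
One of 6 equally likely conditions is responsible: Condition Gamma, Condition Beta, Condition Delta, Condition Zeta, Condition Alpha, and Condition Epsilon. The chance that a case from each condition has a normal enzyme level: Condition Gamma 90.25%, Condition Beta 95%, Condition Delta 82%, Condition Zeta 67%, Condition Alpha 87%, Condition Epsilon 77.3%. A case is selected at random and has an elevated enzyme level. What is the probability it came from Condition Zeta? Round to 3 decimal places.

0.325

Taking complements, P(elevated | each) = Condition Gamma 0.0975, Condition Beta 0.05, Condition Delta 0.18, Condition Zeta 0.33, Condition Alpha 0.13, Condition Epsilon 0.227.
Since the prior is uniform, the posterior is proportional to the likelihood:
  Condition Gamma: 0.0975
  Condition Beta: 0.05
  Condition Delta: 0.18
  Condition Zeta: 0.33
  Condition Alpha: 0.13
  Condition Epsilon: 0.227
Sum = 1.0145.
P(Condition Zeta | evidence) = 0.33 / 1.0145 ≈ 0.325.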